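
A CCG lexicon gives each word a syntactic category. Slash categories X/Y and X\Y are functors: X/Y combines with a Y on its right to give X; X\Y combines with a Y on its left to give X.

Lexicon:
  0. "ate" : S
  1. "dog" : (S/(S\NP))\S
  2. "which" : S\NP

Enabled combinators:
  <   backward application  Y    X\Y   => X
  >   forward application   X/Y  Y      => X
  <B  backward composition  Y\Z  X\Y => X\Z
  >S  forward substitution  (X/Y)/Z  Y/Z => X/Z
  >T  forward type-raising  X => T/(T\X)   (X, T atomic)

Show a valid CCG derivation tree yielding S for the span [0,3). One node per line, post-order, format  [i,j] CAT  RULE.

[0,1] S  lex  "ate"
[1,2] (S/(S\NP))\S  lex  "dog"
[0,2] S/(S\NP)  <  k=1
[2,3] S\NP  lex  "which"
[0,3] S  >  k=2

[0,3] S   >
  [0,2] S/(S\NP)   <
    [0,1] "ate" : S
    [1,2] "dog" : (S/(S\NP))\S
  [2,3] "which" : S\NP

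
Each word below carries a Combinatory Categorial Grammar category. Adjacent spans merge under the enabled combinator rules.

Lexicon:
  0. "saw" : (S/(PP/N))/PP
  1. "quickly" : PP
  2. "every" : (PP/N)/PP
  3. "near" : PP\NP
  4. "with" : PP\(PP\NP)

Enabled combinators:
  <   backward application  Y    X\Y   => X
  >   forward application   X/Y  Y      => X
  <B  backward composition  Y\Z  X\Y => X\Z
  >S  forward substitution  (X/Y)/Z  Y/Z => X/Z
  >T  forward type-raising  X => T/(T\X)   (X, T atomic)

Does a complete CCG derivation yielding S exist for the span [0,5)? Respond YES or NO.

YES

[0,5] S   >
  [0,2] S/(PP/N)   >
    [0,1] "saw" : (S/(PP/N))/PP
    [1,2] "quickly" : PP
  [2,5] PP/N   >
    [2,3] "every" : (PP/N)/PP
    [3,5] PP   <
      [3,4] "near" : PP\NP
      [4,5] "with" : PP\(PP\NP)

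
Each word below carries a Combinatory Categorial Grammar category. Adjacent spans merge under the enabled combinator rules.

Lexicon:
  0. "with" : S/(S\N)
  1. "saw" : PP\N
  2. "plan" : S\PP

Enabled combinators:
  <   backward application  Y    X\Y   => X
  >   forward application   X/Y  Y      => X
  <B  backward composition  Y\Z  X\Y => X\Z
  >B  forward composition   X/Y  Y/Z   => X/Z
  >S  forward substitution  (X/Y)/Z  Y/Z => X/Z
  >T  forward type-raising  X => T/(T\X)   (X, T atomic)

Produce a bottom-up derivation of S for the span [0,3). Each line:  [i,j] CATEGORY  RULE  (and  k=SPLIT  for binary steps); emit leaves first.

[0,1] S/(S\N)  lex  "with"
[1,2] PP\N  lex  "saw"
[2,3] S\PP  lex  "plan"
[1,3] S\N  <B  k=2
[0,3] S  >  k=1

[0,3] S   >
  [0,1] "with" : S/(S\N)
  [1,3] S\N   <B
    [1,2] "saw" : PP\N
    [2,3] "plan" : S\PP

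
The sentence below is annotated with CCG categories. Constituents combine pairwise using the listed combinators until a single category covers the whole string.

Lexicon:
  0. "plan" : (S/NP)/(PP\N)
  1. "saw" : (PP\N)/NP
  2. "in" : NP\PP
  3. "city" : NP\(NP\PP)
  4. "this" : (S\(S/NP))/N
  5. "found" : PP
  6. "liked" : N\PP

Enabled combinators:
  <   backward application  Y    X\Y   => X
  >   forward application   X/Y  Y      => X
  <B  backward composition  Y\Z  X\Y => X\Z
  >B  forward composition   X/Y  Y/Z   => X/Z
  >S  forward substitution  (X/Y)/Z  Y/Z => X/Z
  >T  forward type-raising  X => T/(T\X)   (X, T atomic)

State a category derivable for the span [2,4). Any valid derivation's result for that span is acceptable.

NP

[0,7] S   <
  [0,4] S/NP   >
    [0,1] "plan" : (S/NP)/(PP\N)
    [1,4] PP\N   >
      [1,2] "saw" : (PP\N)/NP
      [2,4] NP   <
        [2,3] "in" : NP\PP
        [3,4] "city" : NP\(NP\PP)
  [4,7] S\(S/NP)   >
    [4,5] "this" : (S\(S/NP))/N
    [5,7] N   >
      [5,6] N/(N\PP)   >T
        [5,6] "found" : PP
      [6,7] "liked" : N\PP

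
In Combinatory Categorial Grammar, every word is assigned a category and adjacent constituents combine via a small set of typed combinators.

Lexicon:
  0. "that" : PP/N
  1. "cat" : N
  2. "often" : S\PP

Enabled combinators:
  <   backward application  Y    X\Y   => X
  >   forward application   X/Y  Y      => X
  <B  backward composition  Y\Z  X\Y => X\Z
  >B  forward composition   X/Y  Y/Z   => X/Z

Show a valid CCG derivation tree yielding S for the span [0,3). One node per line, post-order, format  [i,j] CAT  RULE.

[0,3] S   <
  [0,2] PP   >
    [0,1] "that" : PP/N
    [1,2] "cat" : N
  [2,3] "often" : S\PP

[0,1] PP/N  lex  "that"
[1,2] N  lex  "cat"
[0,2] PP  >  k=1
[2,3] S\PP  lex  "often"
[0,3] S  <  k=2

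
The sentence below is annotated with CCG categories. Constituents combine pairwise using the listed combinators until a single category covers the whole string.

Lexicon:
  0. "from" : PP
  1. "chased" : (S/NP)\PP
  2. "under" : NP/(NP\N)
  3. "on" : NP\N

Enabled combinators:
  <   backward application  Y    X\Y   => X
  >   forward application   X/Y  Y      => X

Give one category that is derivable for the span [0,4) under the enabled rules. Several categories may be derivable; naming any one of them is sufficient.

[0,4] S   >
  [0,2] S/NP   <
    [0,1] "from" : PP
    [1,2] "chased" : (S/NP)\PP
  [2,4] NP   >
    [2,3] "under" : NP/(NP\N)
    [3,4] "on" : NP\N

S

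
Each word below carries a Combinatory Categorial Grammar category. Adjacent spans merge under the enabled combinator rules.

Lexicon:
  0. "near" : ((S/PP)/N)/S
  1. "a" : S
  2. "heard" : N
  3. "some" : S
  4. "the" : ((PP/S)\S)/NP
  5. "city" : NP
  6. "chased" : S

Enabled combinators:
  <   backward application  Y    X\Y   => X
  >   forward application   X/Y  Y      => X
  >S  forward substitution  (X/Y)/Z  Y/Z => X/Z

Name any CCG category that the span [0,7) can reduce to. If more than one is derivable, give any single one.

[0,7] S   >
  [0,3] S/PP   >
    [0,2] (S/PP)/N   >
      [0,1] "near" : ((S/PP)/N)/S
      [1,2] "a" : S
    [2,3] "heard" : N
  [3,7] PP   >
    [3,6] PP/S   <
      [3,4] "some" : S
      [4,6] (PP/S)\S   >
        [4,5] "the" : ((PP/S)\S)/NP
        [5,6] "city" : NP
    [6,7] "chased" : S

S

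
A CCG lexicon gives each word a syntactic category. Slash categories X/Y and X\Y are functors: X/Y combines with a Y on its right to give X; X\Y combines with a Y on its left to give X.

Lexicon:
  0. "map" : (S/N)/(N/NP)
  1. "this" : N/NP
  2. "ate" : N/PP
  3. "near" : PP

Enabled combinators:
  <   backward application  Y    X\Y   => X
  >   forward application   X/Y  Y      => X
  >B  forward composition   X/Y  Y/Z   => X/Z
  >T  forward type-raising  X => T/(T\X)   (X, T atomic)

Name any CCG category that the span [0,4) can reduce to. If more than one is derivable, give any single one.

[0,4] S   >
  [0,2] S/N   >
    [0,1] "map" : (S/N)/(N/NP)
    [1,2] "this" : N/NP
  [2,4] N   >
    [2,3] "ate" : N/PP
    [3,4] "near" : PP

S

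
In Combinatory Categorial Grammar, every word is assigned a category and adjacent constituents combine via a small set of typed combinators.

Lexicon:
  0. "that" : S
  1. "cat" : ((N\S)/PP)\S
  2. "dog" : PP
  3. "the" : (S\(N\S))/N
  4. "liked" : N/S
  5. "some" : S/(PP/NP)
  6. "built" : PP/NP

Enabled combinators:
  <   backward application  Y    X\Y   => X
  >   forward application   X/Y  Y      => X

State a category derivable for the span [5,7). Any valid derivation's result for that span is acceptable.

[0,7] S   <
  [0,3] N\S   >
    [0,2] (N\S)/PP   <
      [0,1] "that" : S
      [1,2] "cat" : ((N\S)/PP)\S
    [2,3] "dog" : PP
  [3,7] S\(N\S)   >
    [3,4] "the" : (S\(N\S))/N
    [4,7] N   >
      [4,5] "liked" : N/S
      [5,7] S   >
        [5,6] "some" : S/(PP/NP)
        [6,7] "built" : PP/NP

S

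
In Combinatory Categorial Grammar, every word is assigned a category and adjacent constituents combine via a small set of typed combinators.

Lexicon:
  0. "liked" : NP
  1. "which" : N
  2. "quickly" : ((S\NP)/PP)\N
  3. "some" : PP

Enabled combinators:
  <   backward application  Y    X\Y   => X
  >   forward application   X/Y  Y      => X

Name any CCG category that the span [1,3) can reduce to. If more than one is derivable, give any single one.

[0,4] S   <
  [0,1] "liked" : NP
  [1,4] S\NP   >
    [1,3] (S\NP)/PP   <
      [1,2] "which" : N
      [2,3] "quickly" : ((S\NP)/PP)\N
    [3,4] "some" : PP

(S\NP)/PP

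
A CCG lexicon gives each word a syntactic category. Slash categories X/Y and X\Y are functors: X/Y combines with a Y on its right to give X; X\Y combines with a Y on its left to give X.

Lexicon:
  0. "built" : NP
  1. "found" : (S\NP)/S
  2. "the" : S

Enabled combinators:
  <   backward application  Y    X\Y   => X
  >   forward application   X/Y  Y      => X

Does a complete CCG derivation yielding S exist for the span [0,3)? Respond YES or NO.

YES

[0,3] S   <
  [0,1] "built" : NP
  [1,3] S\NP   >
    [1,2] "found" : (S\NP)/S
    [2,3] "the" : S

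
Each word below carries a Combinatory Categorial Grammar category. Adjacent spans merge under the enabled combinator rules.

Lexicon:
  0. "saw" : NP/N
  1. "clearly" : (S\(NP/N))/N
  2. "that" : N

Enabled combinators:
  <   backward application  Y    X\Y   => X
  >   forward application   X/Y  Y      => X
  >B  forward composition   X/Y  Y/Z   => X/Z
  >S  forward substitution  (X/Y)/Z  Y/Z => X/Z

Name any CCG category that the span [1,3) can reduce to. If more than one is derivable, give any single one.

S\(NP/N)

[0,3] S   <
  [0,1] "saw" : NP/N
  [1,3] S\(NP/N)   >
    [1,2] "clearly" : (S\(NP/N))/N
    [2,3] "that" : N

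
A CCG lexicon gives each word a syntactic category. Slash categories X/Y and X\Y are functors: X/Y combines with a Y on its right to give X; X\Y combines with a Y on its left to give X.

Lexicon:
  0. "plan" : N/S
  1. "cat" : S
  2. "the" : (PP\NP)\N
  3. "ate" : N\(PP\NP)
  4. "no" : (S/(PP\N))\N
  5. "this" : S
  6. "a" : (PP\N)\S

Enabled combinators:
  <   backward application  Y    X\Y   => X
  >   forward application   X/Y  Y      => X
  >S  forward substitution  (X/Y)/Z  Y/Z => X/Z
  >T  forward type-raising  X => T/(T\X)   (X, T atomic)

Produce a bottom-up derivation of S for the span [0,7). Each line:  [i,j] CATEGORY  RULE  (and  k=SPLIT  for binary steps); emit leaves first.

[0,7] S   >
  [0,5] S/(PP\N)   <
    [0,4] N   <
      [0,3] PP\NP   <
        [0,2] N   >
          [0,1] "plan" : N/S
          [1,2] "cat" : S
        [2,3] "the" : (PP\NP)\N
      [3,4] "ate" : N\(PP\NP)
    [4,5] "no" : (S/(PP\N))\N
  [5,7] PP\N   <
    [5,6] "this" : S
    [6,7] "a" : (PP\N)\S

[0,1] N/S  lex  "plan"
[1,2] S  lex  "cat"
[0,2] N  >  k=1
[2,3] (PP\NP)\N  lex  "the"
[0,3] PP\NP  <  k=2
[3,4] N\(PP\NP)  lex  "ate"
[0,4] N  <  k=3
[4,5] (S/(PP\N))\N  lex  "no"
[0,5] S/(PP\N)  <  k=4
[5,6] S  lex  "this"
[6,7] (PP\N)\S  lex  "a"
[5,7] PP\N  <  k=6
[0,7] S  >  k=5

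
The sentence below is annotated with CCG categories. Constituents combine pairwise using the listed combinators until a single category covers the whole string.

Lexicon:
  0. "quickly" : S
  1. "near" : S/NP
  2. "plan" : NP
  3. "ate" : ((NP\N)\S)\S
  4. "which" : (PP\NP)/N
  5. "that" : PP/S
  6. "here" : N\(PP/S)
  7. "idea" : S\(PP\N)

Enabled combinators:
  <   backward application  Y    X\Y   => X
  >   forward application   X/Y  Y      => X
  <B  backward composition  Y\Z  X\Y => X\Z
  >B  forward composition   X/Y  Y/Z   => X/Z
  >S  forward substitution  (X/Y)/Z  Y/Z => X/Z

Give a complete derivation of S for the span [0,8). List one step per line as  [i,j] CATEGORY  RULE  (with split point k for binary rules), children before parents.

[0,1] S  lex  "quickly"
[1,2] S/NP  lex  "near"
[2,3] NP  lex  "plan"
[1,3] S  >  k=2
[3,4] ((NP\N)\S)\S  lex  "ate"
[1,4] (NP\N)\S  <  k=3
[0,4] NP\N  <  k=1
[4,5] (PP\NP)/N  lex  "which"
[5,6] PP/S  lex  "that"
[6,7] N\(PP/S)  lex  "here"
[5,7] N  <  k=6
[4,7] PP\NP  >  k=5
[0,7] PP\N  <B  k=4
[7,8] S\(PP\N)  lex  "idea"
[0,8] S  <  k=7

[0,8] S   <
  [0,7] PP\N   <B
    [0,4] NP\N   <
      [0,1] "quickly" : S
      [1,4] (NP\N)\S   <
        [1,3] S   >
          [1,2] "near" : S/NP
          [2,3] "plan" : NP
        [3,4] "ate" : ((NP\N)\S)\S
    [4,7] PP\NP   >
      [4,5] "which" : (PP\NP)/N
      [5,7] N   <
        [5,6] "that" : PP/S
        [6,7] "here" : N\(PP/S)
  [7,8] "idea" : S\(PP\N)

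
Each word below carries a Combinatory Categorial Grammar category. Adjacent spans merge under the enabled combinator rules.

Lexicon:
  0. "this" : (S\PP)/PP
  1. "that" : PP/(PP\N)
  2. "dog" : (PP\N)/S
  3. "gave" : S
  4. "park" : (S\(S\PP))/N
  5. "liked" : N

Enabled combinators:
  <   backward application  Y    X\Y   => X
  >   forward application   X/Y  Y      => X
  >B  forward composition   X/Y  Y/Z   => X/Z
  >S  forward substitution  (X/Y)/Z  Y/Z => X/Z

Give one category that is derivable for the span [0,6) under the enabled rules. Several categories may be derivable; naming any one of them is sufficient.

[0,6] S   <
  [0,4] S\PP   >
    [0,1] "this" : (S\PP)/PP
    [1,4] PP   >
      [1,2] "that" : PP/(PP\N)
      [2,4] PP\N   >
        [2,3] "dog" : (PP\N)/S
        [3,4] "gave" : S
  [4,6] S\(S\PP)   >
    [4,5] "park" : (S\(S\PP))/N
    [5,6] "liked" : N

S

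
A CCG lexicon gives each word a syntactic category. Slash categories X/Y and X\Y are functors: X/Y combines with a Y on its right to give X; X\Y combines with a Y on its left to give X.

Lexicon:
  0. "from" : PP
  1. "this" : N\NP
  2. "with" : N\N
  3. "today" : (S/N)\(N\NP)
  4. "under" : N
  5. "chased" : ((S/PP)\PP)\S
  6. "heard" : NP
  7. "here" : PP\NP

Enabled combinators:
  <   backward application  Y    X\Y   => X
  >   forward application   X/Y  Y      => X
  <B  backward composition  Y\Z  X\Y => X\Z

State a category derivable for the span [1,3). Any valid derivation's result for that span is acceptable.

[0,8] S   >
  [0,6] S/PP   <
    [0,1] "from" : PP
    [1,6] (S/PP)\PP   <
      [1,5] S   >
        [1,4] S/N   <
          [1,3] N\NP   <B
            [1,2] "this" : N\NP
            [2,3] "with" : N\N
          [3,4] "today" : (S/N)\(N\NP)
        [4,5] "under" : N
      [5,6] "chased" : ((S/PP)\PP)\S
  [6,8] PP   <
    [6,7] "heard" : NP
    [7,8] "here" : PP\NP

N\NP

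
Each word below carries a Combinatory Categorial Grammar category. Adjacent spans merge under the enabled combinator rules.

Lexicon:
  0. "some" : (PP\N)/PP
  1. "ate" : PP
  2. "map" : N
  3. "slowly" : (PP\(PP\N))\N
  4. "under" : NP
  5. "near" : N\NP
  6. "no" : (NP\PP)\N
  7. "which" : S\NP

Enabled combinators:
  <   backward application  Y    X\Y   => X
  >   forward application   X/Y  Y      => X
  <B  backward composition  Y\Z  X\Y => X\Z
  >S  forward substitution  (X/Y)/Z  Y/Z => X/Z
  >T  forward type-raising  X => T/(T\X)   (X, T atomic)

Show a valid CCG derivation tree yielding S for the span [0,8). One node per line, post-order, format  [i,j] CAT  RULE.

[0,8] S   <
  [0,4] PP   <
    [0,2] PP\N   >
      [0,1] "some" : (PP\N)/PP
      [1,2] "ate" : PP
    [2,4] PP\(PP\N)   <
      [2,3] "map" : N
      [3,4] "slowly" : (PP\(PP\N))\N
  [4,8] S\PP   <B
    [4,7] NP\PP   <
      [4,6] N   <
        [4,5] "under" : NP
        [5,6] "near" : N\NP
      [6,7] "no" : (NP\PP)\N
    [7,8] "which" : S\NP

[0,1] (PP\N)/PP  lex  "some"
[1,2] PP  lex  "ate"
[0,2] PP\N  >  k=1
[2,3] N  lex  "map"
[3,4] (PP\(PP\N))\N  lex  "slowly"
[2,4] PP\(PP\N)  <  k=3
[0,4] PP  <  k=2
[4,5] NP  lex  "under"
[5,6] N\NP  lex  "near"
[4,6] N  <  k=5
[6,7] (NP\PP)\N  lex  "no"
[4,7] NP\PP  <  k=6
[7,8] S\NP  lex  "which"
[4,8] S\PP  <B  k=7
[0,8] S  <  k=4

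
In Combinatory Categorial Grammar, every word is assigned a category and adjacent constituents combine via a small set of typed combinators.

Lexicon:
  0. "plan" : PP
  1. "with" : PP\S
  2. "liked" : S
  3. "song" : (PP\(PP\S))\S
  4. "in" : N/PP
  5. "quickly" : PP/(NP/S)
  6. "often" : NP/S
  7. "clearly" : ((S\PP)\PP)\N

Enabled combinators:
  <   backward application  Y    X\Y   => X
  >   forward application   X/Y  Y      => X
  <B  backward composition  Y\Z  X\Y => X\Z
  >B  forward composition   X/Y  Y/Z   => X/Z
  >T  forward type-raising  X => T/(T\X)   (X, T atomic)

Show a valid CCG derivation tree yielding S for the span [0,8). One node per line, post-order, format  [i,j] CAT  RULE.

[0,1] PP  lex  "plan"
[1,2] PP\S  lex  "with"
[2,3] S  lex  "liked"
[3,4] (PP\(PP\S))\S  lex  "song"
[2,4] PP\(PP\S)  <  k=3
[1,4] PP  <  k=2
[4,5] N/PP  lex  "in"
[5,6] PP/(NP/S)  lex  "quickly"
[6,7] NP/S  lex  "often"
[5,7] PP  >  k=6
[4,7] N  >  k=5
[7,8] ((S\PP)\PP)\N  lex  "clearly"
[4,8] (S\PP)\PP  <  k=7
[1,8] S\PP  <  k=4
[0,8] S  <  k=1

[0,8] S   <
  [0,1] "plan" : PP
  [1,8] S\PP   <
    [1,4] PP   <
      [1,2] "with" : PP\S
      [2,4] PP\(PP\S)   <
        [2,3] "liked" : S
        [3,4] "song" : (PP\(PP\S))\S
    [4,8] (S\PP)\PP   <
      [4,7] N   >
        [4,5] "in" : N/PP
        [5,7] PP   >
          [5,6] "quickly" : PP/(NP/S)
          [6,7] "often" : NP/S
      [7,8] "clearly" : ((S\PP)\PP)\N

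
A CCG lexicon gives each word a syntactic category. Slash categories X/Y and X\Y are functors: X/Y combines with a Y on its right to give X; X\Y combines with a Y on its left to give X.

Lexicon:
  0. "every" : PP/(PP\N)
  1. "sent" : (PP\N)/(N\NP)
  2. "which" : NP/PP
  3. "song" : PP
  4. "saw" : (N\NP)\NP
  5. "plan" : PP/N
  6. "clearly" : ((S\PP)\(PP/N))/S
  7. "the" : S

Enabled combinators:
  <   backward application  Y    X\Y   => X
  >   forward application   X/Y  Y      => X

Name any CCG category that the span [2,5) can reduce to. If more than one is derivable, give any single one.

[0,8] S   <
  [0,5] PP   >
    [0,1] "every" : PP/(PP\N)
    [1,5] PP\N   >
      [1,2] "sent" : (PP\N)/(N\NP)
      [2,5] N\NP   <
        [2,4] NP   >
          [2,3] "which" : NP/PP
          [3,4] "song" : PP
        [4,5] "saw" : (N\NP)\NP
  [5,8] S\PP   <
    [5,6] "plan" : PP/N
    [6,8] (S\PP)\(PP/N)   >
      [6,7] "clearly" : ((S\PP)\(PP/N))/S
      [7,8] "the" : S

N\NP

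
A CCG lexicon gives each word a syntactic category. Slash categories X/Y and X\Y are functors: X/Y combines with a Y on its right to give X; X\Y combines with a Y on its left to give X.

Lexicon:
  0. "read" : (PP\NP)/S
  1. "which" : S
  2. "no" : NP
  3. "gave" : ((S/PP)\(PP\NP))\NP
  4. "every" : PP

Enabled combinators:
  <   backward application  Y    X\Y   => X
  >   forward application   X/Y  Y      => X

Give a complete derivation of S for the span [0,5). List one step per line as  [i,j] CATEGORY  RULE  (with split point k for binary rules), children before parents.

[0,5] S   >
  [0,4] S/PP   <
    [0,2] PP\NP   >
      [0,1] "read" : (PP\NP)/S
      [1,2] "which" : S
    [2,4] (S/PP)\(PP\NP)   <
      [2,3] "no" : NP
      [3,4] "gave" : ((S/PP)\(PP\NP))\NP
  [4,5] "every" : PP

[0,1] (PP\NP)/S  lex  "read"
[1,2] S  lex  "which"
[0,2] PP\NP  >  k=1
[2,3] NP  lex  "no"
[3,4] ((S/PP)\(PP\NP))\NP  lex  "gave"
[2,4] (S/PP)\(PP\NP)  <  k=3
[0,4] S/PP  <  k=2
[4,5] PP  lex  "every"
[0,5] S  >  k=4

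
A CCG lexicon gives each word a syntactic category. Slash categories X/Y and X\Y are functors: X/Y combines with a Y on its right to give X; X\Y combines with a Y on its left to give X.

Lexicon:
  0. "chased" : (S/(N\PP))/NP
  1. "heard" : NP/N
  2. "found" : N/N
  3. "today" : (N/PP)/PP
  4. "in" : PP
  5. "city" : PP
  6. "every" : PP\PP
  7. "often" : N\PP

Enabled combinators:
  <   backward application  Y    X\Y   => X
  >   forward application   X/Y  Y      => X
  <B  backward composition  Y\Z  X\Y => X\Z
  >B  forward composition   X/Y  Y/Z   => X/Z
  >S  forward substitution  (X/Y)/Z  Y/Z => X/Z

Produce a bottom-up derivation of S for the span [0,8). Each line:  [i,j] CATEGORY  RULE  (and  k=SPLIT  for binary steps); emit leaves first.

[0,1] (S/(N\PP))/NP  lex  "chased"
[1,2] NP/N  lex  "heard"
[2,3] N/N  lex  "found"
[1,3] NP/N  >B  k=2
[3,4] (N/PP)/PP  lex  "today"
[4,5] PP  lex  "in"
[3,5] N/PP  >  k=4
[1,5] NP/PP  >B  k=3
[5,6] PP  lex  "city"
[1,6] NP  >  k=5
[0,6] S/(N\PP)  >  k=1
[6,7] PP\PP  lex  "every"
[7,8] N\PP  lex  "often"
[6,8] N\PP  <B  k=7
[0,8] S  >  k=6

[0,8] S   >
  [0,6] S/(N\PP)   >
    [0,1] "chased" : (S/(N\PP))/NP
    [1,6] NP   >
      [1,5] NP/PP   >B
        [1,3] NP/N   >B
          [1,2] "heard" : NP/N
          [2,3] "found" : N/N
        [3,5] N/PP   >
          [3,4] "today" : (N/PP)/PP
          [4,5] "in" : PP
      [5,6] "city" : PP
  [6,8] N\PP   <B
    [6,7] "every" : PP\PP
    [7,8] "often" : N\PP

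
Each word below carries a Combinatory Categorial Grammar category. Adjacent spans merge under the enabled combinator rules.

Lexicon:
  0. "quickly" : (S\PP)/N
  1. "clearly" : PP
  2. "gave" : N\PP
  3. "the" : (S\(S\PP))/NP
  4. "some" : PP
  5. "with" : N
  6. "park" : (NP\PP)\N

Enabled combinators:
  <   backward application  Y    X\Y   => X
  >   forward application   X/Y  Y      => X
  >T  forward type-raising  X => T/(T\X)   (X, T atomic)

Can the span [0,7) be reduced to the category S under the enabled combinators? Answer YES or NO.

[0,7] S   <
  [0,3] S\PP   >
    [0,1] "quickly" : (S\PP)/N
    [1,3] N   <
      [1,2] "clearly" : PP
      [2,3] "gave" : N\PP
  [3,7] S\(S\PP)   >
    [3,4] "the" : (S\(S\PP))/NP
    [4,7] NP   >
      [4,5] NP/(NP\PP)   >T
        [4,5] "some" : PP
      [5,7] NP\PP   <
        [5,6] "with" : N
        [6,7] "park" : (NP\PP)\N

YES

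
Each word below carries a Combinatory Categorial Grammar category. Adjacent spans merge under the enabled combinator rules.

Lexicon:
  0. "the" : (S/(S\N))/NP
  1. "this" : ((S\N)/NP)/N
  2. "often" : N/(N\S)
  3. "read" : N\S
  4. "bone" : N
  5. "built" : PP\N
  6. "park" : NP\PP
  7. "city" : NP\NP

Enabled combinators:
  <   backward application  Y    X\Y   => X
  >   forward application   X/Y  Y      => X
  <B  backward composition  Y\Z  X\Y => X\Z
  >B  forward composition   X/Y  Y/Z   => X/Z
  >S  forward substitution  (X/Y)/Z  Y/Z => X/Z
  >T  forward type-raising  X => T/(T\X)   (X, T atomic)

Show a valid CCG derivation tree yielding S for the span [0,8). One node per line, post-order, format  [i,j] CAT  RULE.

[0,1] (S/(S\N))/NP  lex  "the"
[1,2] ((S\N)/NP)/N  lex  "this"
[2,3] N/(N\S)  lex  "often"
[3,4] N\S  lex  "read"
[2,4] N  >  k=3
[1,4] (S\N)/NP  >  k=2
[0,4] S/NP  >S  k=1
[4,5] N  lex  "bone"
[5,6] PP\N  lex  "built"
[6,7] NP\PP  lex  "park"
[7,8] NP\NP  lex  "city"
[6,8] NP\PP  <B  k=7
[5,8] NP\N  <B  k=6
[4,8] NP  <  k=5
[0,8] S  >  k=4

[0,8] S   >
  [0,4] S/NP   >S
    [0,1] "the" : (S/(S\N))/NP
    [1,4] (S\N)/NP   >
      [1,2] "this" : ((S\N)/NP)/N
      [2,4] N   >
        [2,3] "often" : N/(N\S)
        [3,4] "read" : N\S
  [4,8] NP   <
    [4,5] "bone" : N
    [5,8] NP\N   <B
      [5,6] "built" : PP\N
      [6,8] NP\PP   <B
        [6,7] "park" : NP\PP
        [7,8] "city" : NP\NP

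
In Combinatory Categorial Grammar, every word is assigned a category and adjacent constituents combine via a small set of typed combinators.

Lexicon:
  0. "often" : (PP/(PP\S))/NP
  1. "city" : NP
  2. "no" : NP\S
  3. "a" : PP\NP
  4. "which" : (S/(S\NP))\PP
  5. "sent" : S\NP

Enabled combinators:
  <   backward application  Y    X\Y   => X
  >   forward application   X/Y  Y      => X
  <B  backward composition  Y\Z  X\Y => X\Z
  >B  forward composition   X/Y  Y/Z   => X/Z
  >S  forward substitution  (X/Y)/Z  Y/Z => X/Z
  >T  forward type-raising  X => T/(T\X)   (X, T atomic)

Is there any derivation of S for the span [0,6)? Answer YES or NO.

[0,6] S   >
  [0,5] S/(S\NP)   <
    [0,4] PP   >
      [0,2] PP/(PP\S)   >
        [0,1] "often" : (PP/(PP\S))/NP
        [1,2] "city" : NP
      [2,4] PP\S   <B
        [2,3] "no" : NP\S
        [3,4] "a" : PP\NP
    [4,5] "which" : (S/(S\NP))\PP
  [5,6] "sent" : S\NP

YES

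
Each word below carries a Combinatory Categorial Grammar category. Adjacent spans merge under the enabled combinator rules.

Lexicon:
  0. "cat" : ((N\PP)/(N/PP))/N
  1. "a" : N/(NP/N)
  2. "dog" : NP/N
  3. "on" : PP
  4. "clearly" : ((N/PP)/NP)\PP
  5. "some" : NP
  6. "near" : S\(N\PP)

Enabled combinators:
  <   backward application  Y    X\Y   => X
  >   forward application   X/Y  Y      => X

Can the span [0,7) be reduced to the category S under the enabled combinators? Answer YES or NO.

YES

[0,7] S   <
  [0,6] N\PP   >
    [0,3] (N\PP)/(N/PP)   >
      [0,1] "cat" : ((N\PP)/(N/PP))/N
      [1,3] N   >
        [1,2] "a" : N/(NP/N)
        [2,3] "dog" : NP/N
    [3,6] N/PP   >
      [3,5] (N/PP)/NP   <
        [3,4] "on" : PP
        [4,5] "clearly" : ((N/PP)/NP)\PP
      [5,6] "some" : NP
  [6,7] "near" : S\(N\PP)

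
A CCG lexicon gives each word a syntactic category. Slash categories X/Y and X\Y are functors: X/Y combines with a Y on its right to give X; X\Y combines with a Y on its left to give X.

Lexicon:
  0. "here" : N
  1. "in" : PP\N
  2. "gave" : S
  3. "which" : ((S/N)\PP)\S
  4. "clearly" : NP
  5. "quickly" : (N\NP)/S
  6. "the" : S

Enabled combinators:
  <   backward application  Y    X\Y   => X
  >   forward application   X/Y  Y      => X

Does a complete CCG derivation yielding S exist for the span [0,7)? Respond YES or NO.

YES

[0,7] S   >
  [0,4] S/N   <
    [0,2] PP   <
      [0,1] "here" : N
      [1,2] "in" : PP\N
    [2,4] (S/N)\PP   <
      [2,3] "gave" : S
      [3,4] "which" : ((S/N)\PP)\S
  [4,7] N   <
    [4,5] "clearly" : NP
    [5,7] N\NP   >
      [5,6] "quickly" : (N\NP)/S
      [6,7] "the" : S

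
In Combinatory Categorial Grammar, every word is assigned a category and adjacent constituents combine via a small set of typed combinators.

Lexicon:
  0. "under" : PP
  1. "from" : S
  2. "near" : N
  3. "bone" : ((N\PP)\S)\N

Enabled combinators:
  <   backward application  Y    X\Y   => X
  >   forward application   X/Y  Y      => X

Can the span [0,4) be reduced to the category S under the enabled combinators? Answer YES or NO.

NO

PP S N ((N\PP)\S)\N
CKY chart[0,4] = {N}; S ∉ chart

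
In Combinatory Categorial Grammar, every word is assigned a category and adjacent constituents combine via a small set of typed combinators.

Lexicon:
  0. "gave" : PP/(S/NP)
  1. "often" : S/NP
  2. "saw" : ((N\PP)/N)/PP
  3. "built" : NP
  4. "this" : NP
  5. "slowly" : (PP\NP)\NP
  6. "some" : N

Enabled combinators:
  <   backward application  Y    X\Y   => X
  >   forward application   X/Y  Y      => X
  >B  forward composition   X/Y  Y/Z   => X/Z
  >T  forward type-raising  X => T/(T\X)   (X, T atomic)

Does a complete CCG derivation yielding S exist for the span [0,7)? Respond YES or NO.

NO

PP/(S/NP) S/NP ((N\PP)/N)/PP NP NP (PP\NP)\NP N
CKY chart[0,7] = {N, N/(N\N), NP/(NP\N), PP/(PP\N), S/(S\N)}; S ∉ chart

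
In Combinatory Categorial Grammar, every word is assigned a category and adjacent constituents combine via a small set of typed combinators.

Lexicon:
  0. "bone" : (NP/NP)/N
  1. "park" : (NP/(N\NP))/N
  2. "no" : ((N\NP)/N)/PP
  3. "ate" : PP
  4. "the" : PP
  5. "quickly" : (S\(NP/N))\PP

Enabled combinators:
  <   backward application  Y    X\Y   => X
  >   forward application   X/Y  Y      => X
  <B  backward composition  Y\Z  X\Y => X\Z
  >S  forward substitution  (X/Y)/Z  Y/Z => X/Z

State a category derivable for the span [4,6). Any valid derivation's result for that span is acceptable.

S\(NP/N)

[0,6] S   <
  [0,4] NP/N   >S
    [0,1] "bone" : (NP/NP)/N
    [1,4] NP/N   >S
      [1,2] "park" : (NP/(N\NP))/N
      [2,4] (N\NP)/N   >
        [2,3] "no" : ((N\NP)/N)/PP
        [3,4] "ate" : PP
  [4,6] S\(NP/N)   <
    [4,5] "the" : PP
    [5,6] "quickly" : (S\(NP/N))\PP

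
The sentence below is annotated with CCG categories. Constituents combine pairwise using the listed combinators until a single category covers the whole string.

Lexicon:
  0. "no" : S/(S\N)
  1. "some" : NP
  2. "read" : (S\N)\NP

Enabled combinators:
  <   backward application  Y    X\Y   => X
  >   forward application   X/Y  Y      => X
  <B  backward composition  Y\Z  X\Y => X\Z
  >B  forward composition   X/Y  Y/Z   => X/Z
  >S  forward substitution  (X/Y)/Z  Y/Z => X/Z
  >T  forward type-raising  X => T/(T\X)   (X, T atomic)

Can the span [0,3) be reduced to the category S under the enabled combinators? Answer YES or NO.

[0,3] S   >
  [0,1] "no" : S/(S\N)
  [1,3] S\N   <
    [1,2] "some" : NP
    [2,3] "read" : (S\N)\NP

YES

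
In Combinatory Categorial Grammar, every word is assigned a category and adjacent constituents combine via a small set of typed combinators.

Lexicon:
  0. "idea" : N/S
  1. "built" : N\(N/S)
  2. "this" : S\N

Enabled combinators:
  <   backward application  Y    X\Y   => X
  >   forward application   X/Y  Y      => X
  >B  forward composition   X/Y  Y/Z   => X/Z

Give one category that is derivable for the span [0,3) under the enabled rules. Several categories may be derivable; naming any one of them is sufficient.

S

[0,3] S   <
  [0,2] N   <
    [0,1] "idea" : N/S
    [1,2] "built" : N\(N/S)
  [2,3] "this" : S\N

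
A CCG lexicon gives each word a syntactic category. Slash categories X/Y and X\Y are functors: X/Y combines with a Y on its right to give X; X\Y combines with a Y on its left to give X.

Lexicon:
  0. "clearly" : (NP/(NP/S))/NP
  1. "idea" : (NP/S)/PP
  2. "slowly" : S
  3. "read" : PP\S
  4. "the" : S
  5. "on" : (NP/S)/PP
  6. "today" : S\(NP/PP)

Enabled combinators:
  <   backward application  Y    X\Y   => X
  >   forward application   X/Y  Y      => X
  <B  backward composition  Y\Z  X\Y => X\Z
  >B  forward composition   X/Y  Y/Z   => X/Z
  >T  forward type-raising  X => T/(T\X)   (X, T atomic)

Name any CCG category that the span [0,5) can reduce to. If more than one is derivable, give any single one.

NP/(NP/S)

[0,7] S   <
  [0,6] NP/PP   >B
    [0,5] NP/(NP/S)   >
      [0,1] "clearly" : (NP/(NP/S))/NP
      [1,5] NP   >
        [1,4] NP/S   >
          [1,2] "idea" : (NP/S)/PP
          [2,4] PP   >
            [2,3] PP/(PP\S)   >T
              [2,3] "slowly" : S
            [3,4] "read" : PP\S
        [4,5] "the" : S
    [5,6] "on" : (NP/S)/PP
  [6,7] "today" : S\(NP/PP)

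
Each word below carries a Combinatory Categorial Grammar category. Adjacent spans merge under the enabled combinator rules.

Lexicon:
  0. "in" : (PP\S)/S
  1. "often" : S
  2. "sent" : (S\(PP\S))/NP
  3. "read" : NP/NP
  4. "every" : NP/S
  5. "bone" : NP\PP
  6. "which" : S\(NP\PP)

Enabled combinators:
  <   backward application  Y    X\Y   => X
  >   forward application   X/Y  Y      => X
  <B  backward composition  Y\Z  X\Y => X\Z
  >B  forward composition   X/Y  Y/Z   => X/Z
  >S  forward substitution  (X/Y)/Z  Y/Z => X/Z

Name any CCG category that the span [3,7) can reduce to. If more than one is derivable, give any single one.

[0,7] S   <
  [0,2] PP\S   >
    [0,1] "in" : (PP\S)/S
    [1,2] "often" : S
  [2,7] S\(PP\S)   >
    [2,3] "sent" : (S\(PP\S))/NP
    [3,7] NP   >
      [3,5] NP/S   >B
        [3,4] "read" : NP/NP
        [4,5] "every" : NP/S
      [5,7] S   <
        [5,6] "bone" : NP\PP
        [6,7] "which" : S\(NP\PP)

NP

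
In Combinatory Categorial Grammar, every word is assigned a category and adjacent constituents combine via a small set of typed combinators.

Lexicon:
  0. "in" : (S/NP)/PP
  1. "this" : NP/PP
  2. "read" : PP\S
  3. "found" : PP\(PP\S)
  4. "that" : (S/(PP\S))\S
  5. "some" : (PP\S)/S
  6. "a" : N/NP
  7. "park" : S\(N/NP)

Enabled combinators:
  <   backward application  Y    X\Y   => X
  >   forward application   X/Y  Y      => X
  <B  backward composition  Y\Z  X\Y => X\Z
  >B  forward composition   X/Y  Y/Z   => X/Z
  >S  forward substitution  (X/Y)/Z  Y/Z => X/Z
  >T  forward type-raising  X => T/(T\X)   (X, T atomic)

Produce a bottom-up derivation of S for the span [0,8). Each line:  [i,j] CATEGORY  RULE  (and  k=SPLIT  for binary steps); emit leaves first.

[0,8] S   >
  [0,5] S/(PP\S)   <
    [0,4] S   >
      [0,2] S/PP   >S
        [0,1] "in" : (S/NP)/PP
        [1,2] "this" : NP/PP
      [2,4] PP   <
        [2,3] "read" : PP\S
        [3,4] "found" : PP\(PP\S)
    [4,5] "that" : (S/(PP\S))\S
  [5,8] PP\S   >
    [5,6] "some" : (PP\S)/S
    [6,8] S   <
      [6,7] "a" : N/NP
      [7,8] "park" : S\(N/NP)

[0,1] (S/NP)/PP  lex  "in"
[1,2] NP/PP  lex  "this"
[0,2] S/PP  >S  k=1
[2,3] PP\S  lex  "read"
[3,4] PP\(PP\S)  lex  "found"
[2,4] PP  <  k=3
[0,4] S  >  k=2
[4,5] (S/(PP\S))\S  lex  "that"
[0,5] S/(PP\S)  <  k=4
[5,6] (PP\S)/S  lex  "some"
[6,7] N/NP  lex  "a"
[7,8] S\(N/NP)  lex  "park"
[6,8] S  <  k=7
[5,8] PP\S  >  k=6
[0,8] S  >  k=5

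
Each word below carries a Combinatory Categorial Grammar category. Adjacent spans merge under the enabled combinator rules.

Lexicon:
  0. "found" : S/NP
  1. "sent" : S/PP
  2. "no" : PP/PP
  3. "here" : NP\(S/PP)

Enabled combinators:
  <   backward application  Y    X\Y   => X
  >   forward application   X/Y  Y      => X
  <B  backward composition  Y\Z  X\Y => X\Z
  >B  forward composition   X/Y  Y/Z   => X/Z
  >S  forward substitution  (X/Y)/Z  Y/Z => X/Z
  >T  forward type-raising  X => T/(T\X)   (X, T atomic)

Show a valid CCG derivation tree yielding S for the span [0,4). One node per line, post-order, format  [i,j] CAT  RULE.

[0,1] S/NP  lex  "found"
[1,2] S/PP  lex  "sent"
[2,3] PP/PP  lex  "no"
[1,3] S/PP  >B  k=2
[3,4] NP\(S/PP)  lex  "here"
[1,4] NP  <  k=3
[0,4] S  >  k=1

[0,4] S   >
  [0,1] "found" : S/NP
  [1,4] NP   <
    [1,3] S/PP   >B
      [1,2] "sent" : S/PP
      [2,3] "no" : PP/PP
    [3,4] "here" : NP\(S/PP)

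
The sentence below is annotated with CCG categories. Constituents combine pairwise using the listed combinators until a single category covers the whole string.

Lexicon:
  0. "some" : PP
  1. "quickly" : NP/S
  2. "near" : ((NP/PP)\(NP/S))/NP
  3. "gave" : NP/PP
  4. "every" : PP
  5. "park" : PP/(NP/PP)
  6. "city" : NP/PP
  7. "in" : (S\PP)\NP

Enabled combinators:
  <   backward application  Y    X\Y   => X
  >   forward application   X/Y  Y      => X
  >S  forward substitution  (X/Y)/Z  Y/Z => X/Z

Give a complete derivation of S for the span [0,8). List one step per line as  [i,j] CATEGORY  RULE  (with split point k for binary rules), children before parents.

[0,8] S   <
  [0,1] "some" : PP
  [1,8] S\PP   <
    [1,7] NP   >
      [1,5] NP/PP   <
        [1,2] "quickly" : NP/S
        [2,5] (NP/PP)\(NP/S)   >
          [2,3] "near" : ((NP/PP)\(NP/S))/NP
          [3,5] NP   >
            [3,4] "gave" : NP/PP
            [4,5] "every" : PP
      [5,7] PP   >
        [5,6] "park" : PP/(NP/PP)
        [6,7] "city" : NP/PP
    [7,8] "in" : (S\PP)\NP

[0,1] PP  lex  "some"
[1,2] NP/S  lex  "quickly"
[2,3] ((NP/PP)\(NP/S))/NP  lex  "near"
[3,4] NP/PP  lex  "gave"
[4,5] PP  lex  "every"
[3,5] NP  >  k=4
[2,5] (NP/PP)\(NP/S)  >  k=3
[1,5] NP/PP  <  k=2
[5,6] PP/(NP/PP)  lex  "park"
[6,7] NP/PP  lex  "city"
[5,7] PP  >  k=6
[1,7] NP  >  k=5
[7,8] (S\PP)\NP  lex  "in"
[1,8] S\PP  <  k=7
[0,8] S  <  k=1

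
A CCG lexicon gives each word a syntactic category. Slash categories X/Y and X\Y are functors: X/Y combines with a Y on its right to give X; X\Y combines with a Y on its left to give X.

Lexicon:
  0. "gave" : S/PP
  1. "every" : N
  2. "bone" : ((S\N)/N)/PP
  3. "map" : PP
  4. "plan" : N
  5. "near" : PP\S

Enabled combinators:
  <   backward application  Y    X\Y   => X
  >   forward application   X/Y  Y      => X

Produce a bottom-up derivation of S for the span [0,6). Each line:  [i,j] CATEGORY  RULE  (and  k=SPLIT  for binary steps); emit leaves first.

[0,1] S/PP  lex  "gave"
[1,2] N  lex  "every"
[2,3] ((S\N)/N)/PP  lex  "bone"
[3,4] PP  lex  "map"
[2,4] (S\N)/N  >  k=3
[4,5] N  lex  "plan"
[2,5] S\N  >  k=4
[1,5] S  <  k=2
[5,6] PP\S  lex  "near"
[1,6] PP  <  k=5
[0,6] S  >  k=1

[0,6] S   >
  [0,1] "gave" : S/PP
  [1,6] PP   <
    [1,5] S   <
      [1,2] "every" : N
      [2,5] S\N   >
        [2,4] (S\N)/N   >
          [2,3] "bone" : ((S\N)/N)/PP
          [3,4] "map" : PP
        [4,5] "plan" : N
    [5,6] "near" : PP\S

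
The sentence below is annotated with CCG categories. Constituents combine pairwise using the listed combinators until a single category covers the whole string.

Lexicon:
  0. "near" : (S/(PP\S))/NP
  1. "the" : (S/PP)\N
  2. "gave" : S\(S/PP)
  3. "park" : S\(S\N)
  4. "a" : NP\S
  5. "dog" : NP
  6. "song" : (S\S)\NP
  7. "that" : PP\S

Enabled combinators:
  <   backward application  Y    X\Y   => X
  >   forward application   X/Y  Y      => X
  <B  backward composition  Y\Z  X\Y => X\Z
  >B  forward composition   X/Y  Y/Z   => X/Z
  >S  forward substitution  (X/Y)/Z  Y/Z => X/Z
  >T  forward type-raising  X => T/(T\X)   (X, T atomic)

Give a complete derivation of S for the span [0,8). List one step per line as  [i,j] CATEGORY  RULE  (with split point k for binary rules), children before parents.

[0,1] (S/(PP\S))/NP  lex  "near"
[1,2] (S/PP)\N  lex  "the"
[2,3] S\(S/PP)  lex  "gave"
[1,3] S\N  <B  k=2
[3,4] S\(S\N)  lex  "park"
[1,4] S  <  k=3
[4,5] NP\S  lex  "a"
[1,5] NP  <  k=4
[0,5] S/(PP\S)  >  k=1
[5,6] NP  lex  "dog"
[6,7] (S\S)\NP  lex  "song"
[5,7] S\S  <  k=6
[7,8] PP\S  lex  "that"
[5,8] PP\S  <B  k=7
[0,8] S  >  k=5

[0,8] S   >
  [0,5] S/(PP\S)   >
    [0,1] "near" : (S/(PP\S))/NP
    [1,5] NP   <
      [1,4] S   <
        [1,3] S\N   <B
          [1,2] "the" : (S/PP)\N
          [2,3] "gave" : S\(S/PP)
        [3,4] "park" : S\(S\N)
      [4,5] "a" : NP\S
  [5,8] PP\S   <B
    [5,7] S\S   <
      [5,6] "dog" : NP
      [6,7] "song" : (S\S)\NP
    [7,8] "that" : PP\S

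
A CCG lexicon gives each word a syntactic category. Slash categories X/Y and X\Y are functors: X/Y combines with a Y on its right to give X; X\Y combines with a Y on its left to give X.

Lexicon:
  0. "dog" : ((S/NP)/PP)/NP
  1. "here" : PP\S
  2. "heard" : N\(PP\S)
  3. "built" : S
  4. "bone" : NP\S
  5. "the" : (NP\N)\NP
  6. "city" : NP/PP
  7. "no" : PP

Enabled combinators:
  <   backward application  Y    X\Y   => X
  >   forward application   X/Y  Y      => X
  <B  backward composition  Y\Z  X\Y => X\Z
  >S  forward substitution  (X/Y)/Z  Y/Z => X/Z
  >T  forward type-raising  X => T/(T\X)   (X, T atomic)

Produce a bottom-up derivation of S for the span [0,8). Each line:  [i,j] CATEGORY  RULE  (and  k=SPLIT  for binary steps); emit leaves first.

[0,1] ((S/NP)/PP)/NP  lex  "dog"
[1,2] PP\S  lex  "here"
[2,3] N\(PP\S)  lex  "heard"
[1,3] N  <  k=2
[3,4] S  lex  "built"
[4,5] NP\S  lex  "bone"
[3,5] NP  <  k=4
[5,6] (NP\N)\NP  lex  "the"
[3,6] NP\N  <  k=5
[1,6] NP  <  k=3
[0,6] (S/NP)/PP  >  k=1
[6,7] NP/PP  lex  "city"
[0,7] S/PP  >S  k=6
[7,8] PP  lex  "no"
[0,8] S  >  k=7

[0,8] S   >
  [0,7] S/PP   >S
    [0,6] (S/NP)/PP   >
      [0,1] "dog" : ((S/NP)/PP)/NP
      [1,6] NP   <
        [1,3] N   <
          [1,2] "here" : PP\S
          [2,3] "heard" : N\(PP\S)
        [3,6] NP\N   <
          [3,5] NP   <
            [3,4] "built" : S
            [4,5] "bone" : NP\S
          [5,6] "the" : (NP\N)\NP
    [6,7] "city" : NP/PP
  [7,8] "no" : PP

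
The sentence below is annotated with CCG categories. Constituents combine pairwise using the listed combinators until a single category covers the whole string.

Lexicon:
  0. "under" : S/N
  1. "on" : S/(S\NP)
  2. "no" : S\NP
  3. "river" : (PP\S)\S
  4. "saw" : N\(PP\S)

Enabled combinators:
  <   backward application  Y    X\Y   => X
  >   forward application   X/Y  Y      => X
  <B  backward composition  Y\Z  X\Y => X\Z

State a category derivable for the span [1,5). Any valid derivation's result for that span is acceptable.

[0,5] S   >
  [0,1] "under" : S/N
  [1,5] N   <
    [1,3] S   >
      [1,2] "on" : S/(S\NP)
      [2,3] "no" : S\NP
    [3,5] N\S   <B
      [3,4] "river" : (PP\S)\S
      [4,5] "saw" : N\(PP\S)

N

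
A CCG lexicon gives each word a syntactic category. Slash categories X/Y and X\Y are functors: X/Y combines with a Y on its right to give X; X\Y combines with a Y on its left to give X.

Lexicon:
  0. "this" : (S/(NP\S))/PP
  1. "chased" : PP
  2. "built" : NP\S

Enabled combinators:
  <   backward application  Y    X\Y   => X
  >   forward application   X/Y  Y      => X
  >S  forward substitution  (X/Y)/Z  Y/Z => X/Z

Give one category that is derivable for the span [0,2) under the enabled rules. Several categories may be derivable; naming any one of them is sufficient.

S/(NP\S)

[0,3] S   >
  [0,2] S/(NP\S)   >
    [0,1] "this" : (S/(NP\S))/PP
    [1,2] "chased" : PP
  [2,3] "built" : NP\S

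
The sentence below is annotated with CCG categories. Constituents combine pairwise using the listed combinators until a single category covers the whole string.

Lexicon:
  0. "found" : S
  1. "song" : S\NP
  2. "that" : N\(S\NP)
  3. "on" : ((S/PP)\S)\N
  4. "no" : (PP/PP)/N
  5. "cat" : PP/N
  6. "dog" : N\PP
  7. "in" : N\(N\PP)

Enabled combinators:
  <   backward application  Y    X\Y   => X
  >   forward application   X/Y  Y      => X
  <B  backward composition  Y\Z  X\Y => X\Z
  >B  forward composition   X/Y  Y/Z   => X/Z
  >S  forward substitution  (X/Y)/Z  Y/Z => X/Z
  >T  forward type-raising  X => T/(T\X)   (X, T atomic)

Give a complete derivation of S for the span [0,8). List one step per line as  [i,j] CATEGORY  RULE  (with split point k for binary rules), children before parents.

[0,1] S  lex  "found"
[1,2] S\NP  lex  "song"
[2,3] N\(S\NP)  lex  "that"
[1,3] N  <  k=2
[3,4] ((S/PP)\S)\N  lex  "on"
[1,4] (S/PP)\S  <  k=3
[0,4] S/PP  <  k=1
[4,5] (PP/PP)/N  lex  "no"
[5,6] PP/N  lex  "cat"
[4,6] PP/N  >S  k=5
[0,6] S/N  >B  k=4
[6,7] N\PP  lex  "dog"
[7,8] N\(N\PP)  lex  "in"
[6,8] N  <  k=7
[0,8] S  >  k=6

[0,8] S   >
  [0,6] S/N   >B
    [0,4] S/PP   <
      [0,1] "found" : S
      [1,4] (S/PP)\S   <
        [1,3] N   <
          [1,2] "song" : S\NP
          [2,3] "that" : N\(S\NP)
        [3,4] "on" : ((S/PP)\S)\N
    [4,6] PP/N   >S
      [4,5] "no" : (PP/PP)/N
      [5,6] "cat" : PP/N
  [6,8] N   <
    [6,7] "dog" : N\PP
    [7,8] "in" : N\(N\PP)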